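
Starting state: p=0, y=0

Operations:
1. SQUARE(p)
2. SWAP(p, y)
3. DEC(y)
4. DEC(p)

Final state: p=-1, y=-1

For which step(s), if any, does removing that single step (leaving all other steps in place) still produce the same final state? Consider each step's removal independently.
Step(s) 1, 2

Testing removal of each single step:
Without step 1: final = p=-1, y=-1 (same)
Without step 2: final = p=-1, y=-1 (same)
Without step 3: final = p=-1, y=0 (different)
Without step 4: final = p=0, y=-1 (different)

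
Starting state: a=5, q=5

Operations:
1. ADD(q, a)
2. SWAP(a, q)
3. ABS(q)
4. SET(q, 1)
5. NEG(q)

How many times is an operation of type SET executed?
1

Counting SET operations:
Step 4: SET(q, 1) ← SET
Total: 1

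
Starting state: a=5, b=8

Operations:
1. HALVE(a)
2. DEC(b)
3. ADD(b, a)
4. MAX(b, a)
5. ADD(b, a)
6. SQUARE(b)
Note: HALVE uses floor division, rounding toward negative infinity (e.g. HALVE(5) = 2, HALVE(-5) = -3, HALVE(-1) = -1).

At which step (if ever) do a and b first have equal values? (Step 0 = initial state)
Never

a and b never become equal during execution.

Comparing values at each step:
Initial: a=5, b=8
After step 1: a=2, b=8
After step 2: a=2, b=7
After step 3: a=2, b=9
After step 4: a=2, b=9
After step 5: a=2, b=11
After step 6: a=2, b=121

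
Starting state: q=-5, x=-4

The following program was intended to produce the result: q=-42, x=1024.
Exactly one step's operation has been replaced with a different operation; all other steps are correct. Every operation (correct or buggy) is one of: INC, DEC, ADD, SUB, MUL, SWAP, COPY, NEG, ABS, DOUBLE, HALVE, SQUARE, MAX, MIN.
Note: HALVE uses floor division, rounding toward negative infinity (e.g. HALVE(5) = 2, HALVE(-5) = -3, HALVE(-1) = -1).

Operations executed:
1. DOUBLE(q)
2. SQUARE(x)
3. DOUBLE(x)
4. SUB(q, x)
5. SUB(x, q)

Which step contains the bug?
Step 5

Trace with buggy code:
Initial: q=-5, x=-4
After step 1: q=-10, x=-4
After step 2: q=-10, x=16
After step 3: q=-10, x=32
After step 4: q=-42, x=32
After step 5: q=-42, x=74
Actual final q=-42, x=74 ≠ expected q=-42, x=1024.
Step 5 is the only position where a single-operation replacement can produce the expected result.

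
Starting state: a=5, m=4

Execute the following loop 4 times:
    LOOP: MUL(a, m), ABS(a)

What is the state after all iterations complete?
a=1280, m=4

Iteration trace:
Start: a=5, m=4
After iteration 1: a=20, m=4
After iteration 2: a=80, m=4
After iteration 3: a=320, m=4
After iteration 4: a=1280, m=4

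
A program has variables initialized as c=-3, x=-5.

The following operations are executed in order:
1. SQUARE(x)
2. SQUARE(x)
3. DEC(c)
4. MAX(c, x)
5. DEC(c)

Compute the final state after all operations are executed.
{c: 624, x: 625}

Step-by-step execution:
Initial: c=-3, x=-5
After step 1 (SQUARE(x)): c=-3, x=25
After step 2 (SQUARE(x)): c=-3, x=625
After step 3 (DEC(c)): c=-4, x=625
After step 4 (MAX(c, x)): c=625, x=625
After step 5 (DEC(c)): c=624, x=625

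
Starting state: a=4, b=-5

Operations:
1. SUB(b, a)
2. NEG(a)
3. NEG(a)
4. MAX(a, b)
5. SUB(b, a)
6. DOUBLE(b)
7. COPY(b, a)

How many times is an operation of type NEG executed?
2

Counting NEG operations:
Step 2: NEG(a) ← NEG
Step 3: NEG(a) ← NEG
Total: 2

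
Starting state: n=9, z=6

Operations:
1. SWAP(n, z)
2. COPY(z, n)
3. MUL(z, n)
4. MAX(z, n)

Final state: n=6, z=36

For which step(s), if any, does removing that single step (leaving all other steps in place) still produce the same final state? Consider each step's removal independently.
Step(s) 4

Testing removal of each single step:
Without step 1: final = n=9, z=81 (different)
Without step 2: final = n=6, z=54 (different)
Without step 3: final = n=6, z=6 (different)
Without step 4: final = n=6, z=36 (same)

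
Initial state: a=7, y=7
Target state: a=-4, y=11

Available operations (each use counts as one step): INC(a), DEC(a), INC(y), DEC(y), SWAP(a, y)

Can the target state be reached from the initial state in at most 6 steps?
No

The target state cannot be reached within 6 steps.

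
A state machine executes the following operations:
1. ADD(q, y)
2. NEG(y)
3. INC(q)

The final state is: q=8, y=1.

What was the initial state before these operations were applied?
q=8, y=-1

Working backwards:
Final state: q=8, y=1
Before step 3 (INC(q)): q=7, y=1
Before step 2 (NEG(y)): q=7, y=-1
Before step 1 (ADD(q, y)): q=8, y=-1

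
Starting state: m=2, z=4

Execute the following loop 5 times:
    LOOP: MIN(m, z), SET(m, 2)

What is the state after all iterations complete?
m=2, z=4

Iteration trace:
Start: m=2, z=4
After iteration 1: m=2, z=4
After iteration 2: m=2, z=4
After iteration 3: m=2, z=4
After iteration 4: m=2, z=4
After iteration 5: m=2, z=4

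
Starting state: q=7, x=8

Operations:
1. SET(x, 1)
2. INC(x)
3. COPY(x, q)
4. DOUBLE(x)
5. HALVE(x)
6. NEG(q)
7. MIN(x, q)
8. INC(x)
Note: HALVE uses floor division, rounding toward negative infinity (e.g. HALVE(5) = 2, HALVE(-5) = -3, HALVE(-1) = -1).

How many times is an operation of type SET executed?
1

Counting SET operations:
Step 1: SET(x, 1) ← SET
Total: 1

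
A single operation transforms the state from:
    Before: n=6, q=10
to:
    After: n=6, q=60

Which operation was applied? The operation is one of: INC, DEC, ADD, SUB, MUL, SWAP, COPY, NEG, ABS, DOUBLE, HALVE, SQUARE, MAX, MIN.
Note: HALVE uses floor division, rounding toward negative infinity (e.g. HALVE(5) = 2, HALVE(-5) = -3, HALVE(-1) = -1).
MUL(q, n)

Analyzing the change:
Before: n=6, q=10
After: n=6, q=60
Variable q changed from 10 to 60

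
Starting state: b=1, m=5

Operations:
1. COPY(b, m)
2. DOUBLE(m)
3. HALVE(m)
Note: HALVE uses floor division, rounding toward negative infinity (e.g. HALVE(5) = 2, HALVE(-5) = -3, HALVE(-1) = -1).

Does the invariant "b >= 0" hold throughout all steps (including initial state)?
Yes

The invariant holds at every step.

State at each step:
Initial: b=1, m=5
After step 1: b=5, m=5
After step 2: b=5, m=10
After step 3: b=5, m=5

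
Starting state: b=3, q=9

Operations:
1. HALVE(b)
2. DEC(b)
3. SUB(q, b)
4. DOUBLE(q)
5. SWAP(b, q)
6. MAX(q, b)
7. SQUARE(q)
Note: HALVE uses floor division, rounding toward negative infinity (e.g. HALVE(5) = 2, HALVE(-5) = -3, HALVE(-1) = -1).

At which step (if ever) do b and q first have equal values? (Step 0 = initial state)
Step 6

b and q first become equal after step 6.

Comparing values at each step:
Initial: b=3, q=9
After step 1: b=1, q=9
After step 2: b=0, q=9
After step 3: b=0, q=9
After step 4: b=0, q=18
After step 5: b=18, q=0
After step 6: b=18, q=18 ← equal!
After step 7: b=18, q=324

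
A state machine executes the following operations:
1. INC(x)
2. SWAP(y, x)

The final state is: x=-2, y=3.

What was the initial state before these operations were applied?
x=2, y=-2

Working backwards:
Final state: x=-2, y=3
Before step 2 (SWAP(y, x)): x=3, y=-2
Before step 1 (INC(x)): x=2, y=-2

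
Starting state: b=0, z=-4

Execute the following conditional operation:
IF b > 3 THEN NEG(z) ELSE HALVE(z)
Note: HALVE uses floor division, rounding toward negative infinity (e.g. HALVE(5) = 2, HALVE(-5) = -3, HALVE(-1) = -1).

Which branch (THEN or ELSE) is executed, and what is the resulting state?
Branch: ELSE, Final state: b=0, z=-2

Evaluating condition: b > 3
b = 0
Condition is False, so ELSE branch executes
After HALVE(z): b=0, z=-2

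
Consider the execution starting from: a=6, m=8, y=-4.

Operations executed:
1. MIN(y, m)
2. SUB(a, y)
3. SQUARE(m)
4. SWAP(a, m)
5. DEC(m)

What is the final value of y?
y = -4

Tracing execution:
Step 1: MIN(y, m) → y = -4
Step 2: SUB(a, y) → y = -4
Step 3: SQUARE(m) → y = -4
Step 4: SWAP(a, m) → y = -4
Step 5: DEC(m) → y = -4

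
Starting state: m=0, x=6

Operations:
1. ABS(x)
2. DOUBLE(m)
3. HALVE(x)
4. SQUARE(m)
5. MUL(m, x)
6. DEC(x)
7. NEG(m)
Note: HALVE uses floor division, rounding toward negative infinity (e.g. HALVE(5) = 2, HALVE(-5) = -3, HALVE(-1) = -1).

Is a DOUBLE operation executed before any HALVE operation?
Yes

First DOUBLE: step 2
First HALVE: step 3
Since 2 < 3, DOUBLE comes first.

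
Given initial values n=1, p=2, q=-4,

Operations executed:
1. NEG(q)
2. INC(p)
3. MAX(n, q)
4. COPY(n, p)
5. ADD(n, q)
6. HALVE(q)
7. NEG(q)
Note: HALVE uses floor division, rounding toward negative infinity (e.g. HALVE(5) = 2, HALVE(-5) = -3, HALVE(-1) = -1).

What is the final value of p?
p = 3

Tracing execution:
Step 1: NEG(q) → p = 2
Step 2: INC(p) → p = 3
Step 3: MAX(n, q) → p = 3
Step 4: COPY(n, p) → p = 3
Step 5: ADD(n, q) → p = 3
Step 6: HALVE(q) → p = 3
Step 7: NEG(q) → p = 3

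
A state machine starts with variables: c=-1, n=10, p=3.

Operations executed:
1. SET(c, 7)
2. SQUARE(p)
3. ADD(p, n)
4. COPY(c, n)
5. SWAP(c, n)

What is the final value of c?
c = 10

Tracing execution:
Step 1: SET(c, 7) → c = 7
Step 2: SQUARE(p) → c = 7
Step 3: ADD(p, n) → c = 7
Step 4: COPY(c, n) → c = 10
Step 5: SWAP(c, n) → c = 10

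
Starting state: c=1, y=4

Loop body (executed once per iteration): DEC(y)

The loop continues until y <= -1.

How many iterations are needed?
5

Tracing iterations:
Initial: c=1, y=4
After iteration 1: c=1, y=3
After iteration 2: c=1, y=2
After iteration 3: c=1, y=1
After iteration 4: c=1, y=0
After iteration 5: c=1, y=-1
y <= -1 now holds, so the loop exits after 5 iterations.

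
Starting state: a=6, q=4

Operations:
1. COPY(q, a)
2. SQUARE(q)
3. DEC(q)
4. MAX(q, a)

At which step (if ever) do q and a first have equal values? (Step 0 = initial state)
Step 1

q and a first become equal after step 1.

Comparing values at each step:
Initial: q=4, a=6
After step 1: q=6, a=6 ← equal!
After step 2: q=36, a=6
After step 3: q=35, a=6
After step 4: q=35, a=6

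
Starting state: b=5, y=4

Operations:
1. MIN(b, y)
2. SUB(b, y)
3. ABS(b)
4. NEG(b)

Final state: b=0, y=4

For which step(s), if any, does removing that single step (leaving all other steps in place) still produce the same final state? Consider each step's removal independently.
Step(s) 3, 4

Testing removal of each single step:
Without step 1: final = b=-1, y=4 (different)
Without step 2: final = b=-4, y=4 (different)
Without step 3: final = b=0, y=4 (same)
Without step 4: final = b=0, y=4 (same)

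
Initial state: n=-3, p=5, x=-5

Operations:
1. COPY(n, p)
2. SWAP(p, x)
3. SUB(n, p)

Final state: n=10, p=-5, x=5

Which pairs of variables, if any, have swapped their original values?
(p, x)

Comparing initial and final values:
n: -3 → 10
p: 5 → -5
x: -5 → 5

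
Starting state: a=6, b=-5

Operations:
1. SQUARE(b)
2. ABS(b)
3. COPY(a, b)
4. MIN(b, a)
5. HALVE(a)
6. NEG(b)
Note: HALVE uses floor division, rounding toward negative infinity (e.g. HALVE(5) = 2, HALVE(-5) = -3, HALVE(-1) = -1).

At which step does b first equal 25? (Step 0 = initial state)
Step 1

Tracing b:
Initial: b = -5
After step 1: b = 25 ← first occurrence
After step 2: b = 25
After step 3: b = 25
After step 4: b = 25
After step 5: b = 25
After step 6: b = -25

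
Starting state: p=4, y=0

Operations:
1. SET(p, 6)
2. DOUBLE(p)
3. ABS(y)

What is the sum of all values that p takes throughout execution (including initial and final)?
34

Values of p at each step:
Initial: p = 4
After step 1: p = 6
After step 2: p = 12
After step 3: p = 12
Sum = 4 + 6 + 12 + 12 = 34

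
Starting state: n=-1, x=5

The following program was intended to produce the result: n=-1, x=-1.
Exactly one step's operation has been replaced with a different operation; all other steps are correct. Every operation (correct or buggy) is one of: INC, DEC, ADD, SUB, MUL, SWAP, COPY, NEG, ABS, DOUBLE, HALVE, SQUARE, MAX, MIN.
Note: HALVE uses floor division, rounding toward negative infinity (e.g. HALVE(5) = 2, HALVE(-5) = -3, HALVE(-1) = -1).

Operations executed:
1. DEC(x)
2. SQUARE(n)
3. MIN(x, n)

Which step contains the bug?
Step 2

Trace with buggy code:
Initial: n=-1, x=5
After step 1: n=-1, x=4
After step 2: n=1, x=4
After step 3: n=1, x=1
Actual final n=1, x=1 ≠ expected n=-1, x=-1.
Step 2 is the only position where a single-operation replacement can produce the expected result.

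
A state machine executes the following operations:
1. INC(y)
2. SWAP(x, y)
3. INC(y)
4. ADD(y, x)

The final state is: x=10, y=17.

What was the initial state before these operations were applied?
x=6, y=9

Working backwards:
Final state: x=10, y=17
Before step 4 (ADD(y, x)): x=10, y=7
Before step 3 (INC(y)): x=10, y=6
Before step 2 (SWAP(x, y)): x=6, y=10
Before step 1 (INC(y)): x=6, y=9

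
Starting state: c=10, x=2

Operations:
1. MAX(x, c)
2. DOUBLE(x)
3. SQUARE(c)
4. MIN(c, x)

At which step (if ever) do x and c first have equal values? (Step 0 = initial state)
Step 1

x and c first become equal after step 1.

Comparing values at each step:
Initial: x=2, c=10
After step 1: x=10, c=10 ← equal!
After step 2: x=20, c=10
After step 3: x=20, c=100
After step 4: x=20, c=20 ← equal!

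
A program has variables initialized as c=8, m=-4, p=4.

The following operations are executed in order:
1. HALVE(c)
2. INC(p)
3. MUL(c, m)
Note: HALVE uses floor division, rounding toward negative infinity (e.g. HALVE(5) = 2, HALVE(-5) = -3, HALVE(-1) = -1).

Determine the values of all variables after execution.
{c: -16, m: -4, p: 5}

Step-by-step execution:
Initial: c=8, m=-4, p=4
After step 1 (HALVE(c)): c=4, m=-4, p=4
After step 2 (INC(p)): c=4, m=-4, p=5
After step 3 (MUL(c, m)): c=-16, m=-4, p=5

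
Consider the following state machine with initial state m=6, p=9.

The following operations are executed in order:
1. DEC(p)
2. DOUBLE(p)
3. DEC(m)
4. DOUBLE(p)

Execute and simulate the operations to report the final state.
{m: 5, p: 32}

Step-by-step execution:
Initial: m=6, p=9
After step 1 (DEC(p)): m=6, p=8
After step 2 (DOUBLE(p)): m=6, p=16
After step 3 (DEC(m)): m=5, p=16
After step 4 (DOUBLE(p)): m=5, p=32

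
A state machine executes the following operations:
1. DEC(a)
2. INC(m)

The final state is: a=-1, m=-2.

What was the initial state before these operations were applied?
a=0, m=-3

Working backwards:
Final state: a=-1, m=-2
Before step 2 (INC(m)): a=-1, m=-3
Before step 1 (DEC(a)): a=0, m=-3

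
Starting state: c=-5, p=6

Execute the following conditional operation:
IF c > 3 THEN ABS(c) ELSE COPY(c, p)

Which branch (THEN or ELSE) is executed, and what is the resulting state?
Branch: ELSE, Final state: c=6, p=6

Evaluating condition: c > 3
c = -5
Condition is False, so ELSE branch executes
After COPY(c, p): c=6, p=6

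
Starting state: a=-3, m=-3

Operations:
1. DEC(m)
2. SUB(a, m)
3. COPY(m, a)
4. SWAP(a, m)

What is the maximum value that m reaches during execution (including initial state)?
1

Values of m at each step:
Initial: m = -3
After step 1: m = -4
After step 2: m = -4
After step 3: m = 1 ← maximum
After step 4: m = 1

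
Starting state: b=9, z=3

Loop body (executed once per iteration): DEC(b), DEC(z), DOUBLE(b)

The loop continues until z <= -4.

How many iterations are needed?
7

Tracing iterations:
Initial: b=9, z=3
After iteration 1: b=16, z=2
After iteration 2: b=30, z=1
After iteration 3: b=58, z=0
After iteration 4: b=114, z=-1
After iteration 5: b=226, z=-2
After iteration 6: b=450, z=-3
After iteration 7: b=898, z=-4
z <= -4 now holds, so the loop exits after 7 iterations.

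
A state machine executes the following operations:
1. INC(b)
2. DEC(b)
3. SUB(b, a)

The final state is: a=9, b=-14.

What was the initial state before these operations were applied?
a=9, b=-5

Working backwards:
Final state: a=9, b=-14
Before step 3 (SUB(b, a)): a=9, b=-5
Before step 2 (DEC(b)): a=9, b=-4
Before step 1 (INC(b)): a=9, b=-5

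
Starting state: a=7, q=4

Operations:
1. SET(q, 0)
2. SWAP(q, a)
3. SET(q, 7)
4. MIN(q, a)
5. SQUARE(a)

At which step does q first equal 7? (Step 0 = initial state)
Step 2

Tracing q:
Initial: q = 4
After step 1: q = 0
After step 2: q = 7 ← first occurrence
After step 3: q = 7
After step 4: q = 0
After step 5: q = 0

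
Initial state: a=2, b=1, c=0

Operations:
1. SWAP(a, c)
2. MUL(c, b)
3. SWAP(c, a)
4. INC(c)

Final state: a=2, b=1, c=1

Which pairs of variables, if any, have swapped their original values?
None

Comparing initial and final values:
b: 1 → 1
a: 2 → 2
c: 0 → 1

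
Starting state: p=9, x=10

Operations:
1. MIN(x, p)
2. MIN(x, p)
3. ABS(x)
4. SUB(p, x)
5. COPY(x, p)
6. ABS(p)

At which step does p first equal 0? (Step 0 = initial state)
Step 4

Tracing p:
Initial: p = 9
After step 1: p = 9
After step 2: p = 9
After step 3: p = 9
After step 4: p = 0 ← first occurrence
After step 5: p = 0
After step 6: p = 0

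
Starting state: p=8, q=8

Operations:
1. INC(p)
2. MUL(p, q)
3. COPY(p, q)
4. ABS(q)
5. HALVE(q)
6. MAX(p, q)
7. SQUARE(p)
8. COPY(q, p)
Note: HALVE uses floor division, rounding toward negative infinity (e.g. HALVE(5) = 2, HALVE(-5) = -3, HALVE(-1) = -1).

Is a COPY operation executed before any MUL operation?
No

First COPY: step 3
First MUL: step 2
Since 3 > 2, MUL comes first.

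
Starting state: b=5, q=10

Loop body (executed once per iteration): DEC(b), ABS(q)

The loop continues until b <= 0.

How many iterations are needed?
5

Tracing iterations:
Initial: b=5, q=10
After iteration 1: b=4, q=10
After iteration 2: b=3, q=10
After iteration 3: b=2, q=10
After iteration 4: b=1, q=10
After iteration 5: b=0, q=10
b <= 0 now holds, so the loop exits after 5 iterations.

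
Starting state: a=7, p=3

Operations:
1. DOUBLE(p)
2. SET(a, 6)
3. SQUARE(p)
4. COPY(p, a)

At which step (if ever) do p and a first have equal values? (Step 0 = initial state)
Step 2

p and a first become equal after step 2.

Comparing values at each step:
Initial: p=3, a=7
After step 1: p=6, a=7
After step 2: p=6, a=6 ← equal!
After step 3: p=36, a=6
After step 4: p=6, a=6 ← equal!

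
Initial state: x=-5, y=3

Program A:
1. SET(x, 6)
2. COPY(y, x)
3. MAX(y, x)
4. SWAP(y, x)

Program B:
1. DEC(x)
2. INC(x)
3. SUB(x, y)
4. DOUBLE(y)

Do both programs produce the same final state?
No

Program A final state: x=6, y=6
Program B final state: x=-8, y=6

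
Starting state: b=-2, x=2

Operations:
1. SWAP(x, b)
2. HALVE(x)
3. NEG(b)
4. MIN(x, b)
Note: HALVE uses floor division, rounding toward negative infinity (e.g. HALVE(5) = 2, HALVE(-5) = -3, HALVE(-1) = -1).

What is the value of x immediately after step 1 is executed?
x = -2

Tracing x through execution:
Initial: x = 2
After step 1 (SWAP(x, b)): x = -2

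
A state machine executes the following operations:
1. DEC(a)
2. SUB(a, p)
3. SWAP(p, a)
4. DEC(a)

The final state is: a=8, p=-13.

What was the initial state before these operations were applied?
a=-3, p=9

Working backwards:
Final state: a=8, p=-13
Before step 4 (DEC(a)): a=9, p=-13
Before step 3 (SWAP(p, a)): a=-13, p=9
Before step 2 (SUB(a, p)): a=-4, p=9
Before step 1 (DEC(a)): a=-3, p=9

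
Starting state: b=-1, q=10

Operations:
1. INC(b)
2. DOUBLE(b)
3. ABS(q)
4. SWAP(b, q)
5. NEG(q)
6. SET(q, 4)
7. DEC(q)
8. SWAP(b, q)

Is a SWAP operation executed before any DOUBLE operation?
No

First SWAP: step 4
First DOUBLE: step 2
Since 4 > 2, DOUBLE comes first.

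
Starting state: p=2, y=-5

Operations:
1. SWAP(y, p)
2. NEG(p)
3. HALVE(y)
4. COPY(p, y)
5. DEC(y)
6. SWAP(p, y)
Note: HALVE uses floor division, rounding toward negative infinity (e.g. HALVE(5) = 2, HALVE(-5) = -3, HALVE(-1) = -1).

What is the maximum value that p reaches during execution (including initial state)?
5

Values of p at each step:
Initial: p = 2
After step 1: p = -5
After step 2: p = 5 ← maximum
After step 3: p = 5
After step 4: p = 1
After step 5: p = 1
After step 6: p = 0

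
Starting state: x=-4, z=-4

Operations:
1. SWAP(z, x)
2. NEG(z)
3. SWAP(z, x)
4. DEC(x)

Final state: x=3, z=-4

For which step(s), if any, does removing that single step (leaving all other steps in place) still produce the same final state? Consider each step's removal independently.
Step(s) 1

Testing removal of each single step:
Without step 1: final = x=3, z=-4 (same)
Without step 2: final = x=-5, z=-4 (different)
Without step 3: final = x=-5, z=4 (different)
Without step 4: final = x=4, z=-4 (different)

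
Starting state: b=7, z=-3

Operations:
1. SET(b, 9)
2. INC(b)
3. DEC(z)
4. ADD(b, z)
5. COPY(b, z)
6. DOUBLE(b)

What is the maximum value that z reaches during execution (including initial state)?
-3

Values of z at each step:
Initial: z = -3 ← maximum
After step 1: z = -3
After step 2: z = -3
After step 3: z = -4
After step 4: z = -4
After step 5: z = -4
After step 6: z = -4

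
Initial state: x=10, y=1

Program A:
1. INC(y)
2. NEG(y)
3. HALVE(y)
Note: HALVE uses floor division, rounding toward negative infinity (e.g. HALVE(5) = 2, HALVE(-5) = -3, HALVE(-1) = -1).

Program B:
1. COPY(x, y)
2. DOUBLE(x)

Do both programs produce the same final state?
No

Program A final state: x=10, y=-1
Program B final state: x=2, y=1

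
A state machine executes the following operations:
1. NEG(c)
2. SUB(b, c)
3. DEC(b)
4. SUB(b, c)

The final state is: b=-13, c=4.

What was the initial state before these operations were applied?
b=-4, c=-4

Working backwards:
Final state: b=-13, c=4
Before step 4 (SUB(b, c)): b=-9, c=4
Before step 3 (DEC(b)): b=-8, c=4
Before step 2 (SUB(b, c)): b=-4, c=4
Before step 1 (NEG(c)): b=-4, c=-4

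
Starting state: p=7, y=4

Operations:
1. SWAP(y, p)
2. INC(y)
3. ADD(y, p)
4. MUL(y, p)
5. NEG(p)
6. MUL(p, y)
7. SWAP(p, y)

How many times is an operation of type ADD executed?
1

Counting ADD operations:
Step 3: ADD(y, p) ← ADD
Total: 1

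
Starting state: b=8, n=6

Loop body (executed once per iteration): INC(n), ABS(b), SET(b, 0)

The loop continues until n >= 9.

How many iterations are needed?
3

Tracing iterations:
Initial: b=8, n=6
After iteration 1: b=0, n=7
After iteration 2: b=0, n=8
After iteration 3: b=0, n=9
n >= 9 now holds, so the loop exits after 3 iterations.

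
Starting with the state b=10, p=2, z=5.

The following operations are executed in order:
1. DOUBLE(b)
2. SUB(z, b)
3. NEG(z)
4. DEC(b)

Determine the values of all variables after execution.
{b: 19, p: 2, z: 15}

Step-by-step execution:
Initial: b=10, p=2, z=5
After step 1 (DOUBLE(b)): b=20, p=2, z=5
After step 2 (SUB(z, b)): b=20, p=2, z=-15
After step 3 (NEG(z)): b=20, p=2, z=15
After step 4 (DEC(b)): b=19, p=2, z=15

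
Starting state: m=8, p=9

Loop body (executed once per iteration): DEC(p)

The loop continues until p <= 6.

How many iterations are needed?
3

Tracing iterations:
Initial: m=8, p=9
After iteration 1: m=8, p=8
After iteration 2: m=8, p=7
After iteration 3: m=8, p=6
p <= 6 now holds, so the loop exits after 3 iterations.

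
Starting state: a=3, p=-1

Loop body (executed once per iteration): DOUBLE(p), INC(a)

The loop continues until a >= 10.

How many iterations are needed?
7

Tracing iterations:
Initial: a=3, p=-1
After iteration 1: a=4, p=-2
After iteration 2: a=5, p=-4
After iteration 3: a=6, p=-8
After iteration 4: a=7, p=-16
After iteration 5: a=8, p=-32
After iteration 6: a=9, p=-64
After iteration 7: a=10, p=-128
a >= 10 now holds, so the loop exits after 7 iterations.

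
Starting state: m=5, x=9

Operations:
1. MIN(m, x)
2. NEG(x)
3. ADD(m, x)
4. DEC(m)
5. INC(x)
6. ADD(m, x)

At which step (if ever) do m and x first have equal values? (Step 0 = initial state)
Never

m and x never become equal during execution.

Comparing values at each step:
Initial: m=5, x=9
After step 1: m=5, x=9
After step 2: m=5, x=-9
After step 3: m=-4, x=-9
After step 4: m=-5, x=-9
After step 5: m=-5, x=-8
After step 6: m=-13, x=-8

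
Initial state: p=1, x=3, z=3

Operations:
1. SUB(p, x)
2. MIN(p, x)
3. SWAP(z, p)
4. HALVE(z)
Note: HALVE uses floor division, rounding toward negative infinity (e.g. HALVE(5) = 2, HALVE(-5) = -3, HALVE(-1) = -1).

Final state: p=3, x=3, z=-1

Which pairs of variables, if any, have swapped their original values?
None

Comparing initial and final values:
p: 1 → 3
x: 3 → 3
z: 3 → -1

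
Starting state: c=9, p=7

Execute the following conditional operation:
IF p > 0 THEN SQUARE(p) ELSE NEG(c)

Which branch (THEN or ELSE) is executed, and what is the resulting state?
Branch: THEN, Final state: c=9, p=49

Evaluating condition: p > 0
p = 7
Condition is True, so THEN branch executes
After SQUARE(p): c=9, p=49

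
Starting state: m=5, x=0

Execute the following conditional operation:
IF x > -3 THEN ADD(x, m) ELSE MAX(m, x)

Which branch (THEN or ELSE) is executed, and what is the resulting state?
Branch: THEN, Final state: m=5, x=5

Evaluating condition: x > -3
x = 0
Condition is True, so THEN branch executes
After ADD(x, m): m=5, x=5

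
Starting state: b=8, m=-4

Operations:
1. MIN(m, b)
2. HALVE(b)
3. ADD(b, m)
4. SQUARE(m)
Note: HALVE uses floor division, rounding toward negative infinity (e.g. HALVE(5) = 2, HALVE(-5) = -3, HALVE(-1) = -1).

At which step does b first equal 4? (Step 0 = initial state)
Step 2

Tracing b:
Initial: b = 8
After step 1: b = 8
After step 2: b = 4 ← first occurrence
After step 3: b = 0
After step 4: b = 0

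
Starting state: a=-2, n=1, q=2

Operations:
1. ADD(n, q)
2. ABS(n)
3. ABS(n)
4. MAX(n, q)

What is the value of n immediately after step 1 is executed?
n = 3

Tracing n through execution:
Initial: n = 1
After step 1 (ADD(n, q)): n = 3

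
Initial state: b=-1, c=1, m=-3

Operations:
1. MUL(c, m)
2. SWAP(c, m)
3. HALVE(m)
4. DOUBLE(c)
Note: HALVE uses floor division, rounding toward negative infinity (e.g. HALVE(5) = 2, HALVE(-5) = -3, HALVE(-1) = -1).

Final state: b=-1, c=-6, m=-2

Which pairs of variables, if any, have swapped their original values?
None

Comparing initial and final values:
b: -1 → -1
m: -3 → -2
c: 1 → -6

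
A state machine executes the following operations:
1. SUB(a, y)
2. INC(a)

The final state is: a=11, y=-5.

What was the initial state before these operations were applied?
a=5, y=-5

Working backwards:
Final state: a=11, y=-5
Before step 2 (INC(a)): a=10, y=-5
Before step 1 (SUB(a, y)): a=5, y=-5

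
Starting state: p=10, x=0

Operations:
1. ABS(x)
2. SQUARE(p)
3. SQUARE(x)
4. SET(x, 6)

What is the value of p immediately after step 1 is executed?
p = 10

Tracing p through execution:
Initial: p = 10
After step 1 (ABS(x)): p = 10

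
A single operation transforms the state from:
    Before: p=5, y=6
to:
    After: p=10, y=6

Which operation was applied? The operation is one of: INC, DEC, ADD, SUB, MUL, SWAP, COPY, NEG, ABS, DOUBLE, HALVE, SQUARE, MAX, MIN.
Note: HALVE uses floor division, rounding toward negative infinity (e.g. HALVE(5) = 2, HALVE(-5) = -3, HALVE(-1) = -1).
DOUBLE(p)

Analyzing the change:
Before: p=5, y=6
After: p=10, y=6
Variable p changed from 5 to 10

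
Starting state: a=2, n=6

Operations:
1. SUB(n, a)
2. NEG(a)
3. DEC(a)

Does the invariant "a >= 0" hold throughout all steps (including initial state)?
No, violated after step 2

The invariant is violated after step 2.

State at each step:
Initial: a=2, n=6
After step 1: a=2, n=4
After step 2: a=-2, n=4
After step 3: a=-3, n=4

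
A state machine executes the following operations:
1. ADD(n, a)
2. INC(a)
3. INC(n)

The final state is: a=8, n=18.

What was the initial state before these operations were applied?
a=7, n=10

Working backwards:
Final state: a=8, n=18
Before step 3 (INC(n)): a=8, n=17
Before step 2 (INC(a)): a=7, n=17
Before step 1 (ADD(n, a)): a=7, n=10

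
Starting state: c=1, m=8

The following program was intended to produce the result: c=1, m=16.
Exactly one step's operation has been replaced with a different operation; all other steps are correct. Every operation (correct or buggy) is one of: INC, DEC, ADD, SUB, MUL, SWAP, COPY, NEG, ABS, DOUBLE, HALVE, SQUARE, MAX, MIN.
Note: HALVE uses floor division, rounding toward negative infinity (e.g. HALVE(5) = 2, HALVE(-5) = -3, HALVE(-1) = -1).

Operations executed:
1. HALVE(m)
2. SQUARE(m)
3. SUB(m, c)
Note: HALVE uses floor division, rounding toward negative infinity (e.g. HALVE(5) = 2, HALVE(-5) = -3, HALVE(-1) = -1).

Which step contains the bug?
Step 3

Trace with buggy code:
Initial: c=1, m=8
After step 1: c=1, m=4
After step 2: c=1, m=16
After step 3: c=1, m=15
Actual final c=1, m=15 ≠ expected c=1, m=16.
Step 3 is the only position where a single-operation replacement can produce the expected result.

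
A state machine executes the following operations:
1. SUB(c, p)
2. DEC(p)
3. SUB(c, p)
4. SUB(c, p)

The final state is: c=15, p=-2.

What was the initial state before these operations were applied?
c=10, p=-1

Working backwards:
Final state: c=15, p=-2
Before step 4 (SUB(c, p)): c=13, p=-2
Before step 3 (SUB(c, p)): c=11, p=-2
Before step 2 (DEC(p)): c=11, p=-1
Before step 1 (SUB(c, p)): c=10, p=-1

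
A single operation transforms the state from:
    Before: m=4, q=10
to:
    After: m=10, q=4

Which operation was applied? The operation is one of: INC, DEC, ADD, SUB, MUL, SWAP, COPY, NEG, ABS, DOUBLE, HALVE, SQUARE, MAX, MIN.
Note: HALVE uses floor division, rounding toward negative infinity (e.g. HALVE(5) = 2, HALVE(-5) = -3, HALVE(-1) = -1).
SWAP(m, q)

Analyzing the change:
Before: m=4, q=10
After: m=10, q=4
Variable m changed from 4 to 10
Variable q changed from 10 to 4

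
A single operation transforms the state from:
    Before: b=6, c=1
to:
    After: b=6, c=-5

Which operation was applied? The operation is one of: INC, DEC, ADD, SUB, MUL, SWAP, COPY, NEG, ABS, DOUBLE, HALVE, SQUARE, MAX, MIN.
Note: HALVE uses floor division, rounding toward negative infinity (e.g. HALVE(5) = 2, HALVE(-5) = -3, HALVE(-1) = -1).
SUB(c, b)

Analyzing the change:
Before: b=6, c=1
After: b=6, c=-5
Variable c changed from 1 to -5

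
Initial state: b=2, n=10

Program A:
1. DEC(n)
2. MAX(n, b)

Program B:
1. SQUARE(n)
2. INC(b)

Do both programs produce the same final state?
No

Program A final state: b=2, n=9
Program B final state: b=3, n=100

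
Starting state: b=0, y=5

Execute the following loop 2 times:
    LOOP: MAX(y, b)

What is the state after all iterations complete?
b=0, y=5

Iteration trace:
Start: b=0, y=5
After iteration 1: b=0, y=5
After iteration 2: b=0, y=5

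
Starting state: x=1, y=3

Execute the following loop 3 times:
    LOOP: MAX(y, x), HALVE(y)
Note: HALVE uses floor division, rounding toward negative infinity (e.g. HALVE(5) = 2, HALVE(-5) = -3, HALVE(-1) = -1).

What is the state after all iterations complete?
x=1, y=0

Iteration trace:
Start: x=1, y=3
After iteration 1: x=1, y=1
After iteration 2: x=1, y=0
After iteration 3: x=1, y=0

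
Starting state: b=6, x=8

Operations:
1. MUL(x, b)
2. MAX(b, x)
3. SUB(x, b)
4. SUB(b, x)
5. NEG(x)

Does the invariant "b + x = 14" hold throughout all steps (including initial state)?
No, violated after step 1

The invariant is violated after step 1.

State at each step:
Initial: b=6, x=8
After step 1: b=6, x=48
After step 2: b=48, x=48
After step 3: b=48, x=0
After step 4: b=48, x=0
After step 5: b=48, x=0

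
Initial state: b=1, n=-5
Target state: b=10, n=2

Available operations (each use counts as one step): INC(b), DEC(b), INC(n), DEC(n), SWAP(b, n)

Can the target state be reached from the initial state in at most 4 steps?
No

The target state cannot be reached within 4 steps.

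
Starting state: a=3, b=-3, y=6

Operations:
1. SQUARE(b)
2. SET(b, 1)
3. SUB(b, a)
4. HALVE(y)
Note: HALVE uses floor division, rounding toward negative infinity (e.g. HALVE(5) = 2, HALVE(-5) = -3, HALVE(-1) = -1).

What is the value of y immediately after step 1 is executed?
y = 6

Tracing y through execution:
Initial: y = 6
After step 1 (SQUARE(b)): y = 6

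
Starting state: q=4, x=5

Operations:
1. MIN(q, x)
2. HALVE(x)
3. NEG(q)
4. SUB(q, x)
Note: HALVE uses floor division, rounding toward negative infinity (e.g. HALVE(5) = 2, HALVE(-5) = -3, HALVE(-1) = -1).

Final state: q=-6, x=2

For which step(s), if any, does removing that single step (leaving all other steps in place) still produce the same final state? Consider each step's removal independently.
Step(s) 1

Testing removal of each single step:
Without step 1: final = q=-6, x=2 (same)
Without step 2: final = q=-9, x=5 (different)
Without step 3: final = q=2, x=2 (different)
Without step 4: final = q=-4, x=2 (different)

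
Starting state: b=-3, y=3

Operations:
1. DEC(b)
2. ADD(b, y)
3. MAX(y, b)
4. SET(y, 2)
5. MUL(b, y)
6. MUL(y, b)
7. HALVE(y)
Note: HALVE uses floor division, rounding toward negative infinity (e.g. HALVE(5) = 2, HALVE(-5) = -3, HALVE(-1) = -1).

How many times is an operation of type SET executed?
1

Counting SET operations:
Step 4: SET(y, 2) ← SET
Total: 1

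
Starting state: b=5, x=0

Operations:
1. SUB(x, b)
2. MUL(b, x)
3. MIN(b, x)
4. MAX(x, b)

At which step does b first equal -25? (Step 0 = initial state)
Step 2

Tracing b:
Initial: b = 5
After step 1: b = 5
After step 2: b = -25 ← first occurrence
After step 3: b = -25
After step 4: b = -25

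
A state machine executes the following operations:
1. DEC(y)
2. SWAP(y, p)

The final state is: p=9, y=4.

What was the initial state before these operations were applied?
p=4, y=10

Working backwards:
Final state: p=9, y=4
Before step 2 (SWAP(y, p)): p=4, y=9
Before step 1 (DEC(y)): p=4, y=10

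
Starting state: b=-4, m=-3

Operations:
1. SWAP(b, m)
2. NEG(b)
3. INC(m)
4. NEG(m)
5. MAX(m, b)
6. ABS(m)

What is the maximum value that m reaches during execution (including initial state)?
3

Values of m at each step:
Initial: m = -3
After step 1: m = -4
After step 2: m = -4
After step 3: m = -3
After step 4: m = 3 ← maximum
After step 5: m = 3
After step 6: m = 3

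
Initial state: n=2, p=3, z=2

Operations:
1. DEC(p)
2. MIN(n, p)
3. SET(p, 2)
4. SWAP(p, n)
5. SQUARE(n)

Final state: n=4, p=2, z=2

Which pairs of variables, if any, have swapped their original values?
None

Comparing initial and final values:
n: 2 → 4
p: 3 → 2
z: 2 → 2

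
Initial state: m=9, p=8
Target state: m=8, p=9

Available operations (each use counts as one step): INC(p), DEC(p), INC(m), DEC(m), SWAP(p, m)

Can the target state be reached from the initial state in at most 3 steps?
Yes

Path (1 step): SWAP(p, m)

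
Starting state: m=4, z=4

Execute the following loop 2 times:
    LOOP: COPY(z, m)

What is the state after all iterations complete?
m=4, z=4

Iteration trace:
Start: m=4, z=4
After iteration 1: m=4, z=4
After iteration 2: m=4, z=4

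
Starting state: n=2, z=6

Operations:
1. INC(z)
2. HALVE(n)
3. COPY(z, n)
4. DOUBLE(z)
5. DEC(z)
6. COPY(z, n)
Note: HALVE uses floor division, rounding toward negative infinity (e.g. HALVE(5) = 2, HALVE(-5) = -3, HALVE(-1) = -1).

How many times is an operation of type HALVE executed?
1

Counting HALVE operations:
Step 2: HALVE(n) ← HALVE
Total: 1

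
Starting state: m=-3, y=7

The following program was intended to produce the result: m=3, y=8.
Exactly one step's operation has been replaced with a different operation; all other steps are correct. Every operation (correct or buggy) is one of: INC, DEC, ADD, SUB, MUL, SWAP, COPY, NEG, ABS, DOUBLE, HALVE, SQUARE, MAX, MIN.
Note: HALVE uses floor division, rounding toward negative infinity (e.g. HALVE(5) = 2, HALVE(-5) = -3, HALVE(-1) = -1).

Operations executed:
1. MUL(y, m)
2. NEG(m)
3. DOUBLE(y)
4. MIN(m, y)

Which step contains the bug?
Step 1

Trace with buggy code:
Initial: m=-3, y=7
After step 1: m=-3, y=-21
After step 2: m=3, y=-21
After step 3: m=3, y=-42
After step 4: m=-42, y=-42
Actual final m=-42, y=-42 ≠ expected m=3, y=8.
Step 1 is the only position where a single-operation replacement can produce the expected result.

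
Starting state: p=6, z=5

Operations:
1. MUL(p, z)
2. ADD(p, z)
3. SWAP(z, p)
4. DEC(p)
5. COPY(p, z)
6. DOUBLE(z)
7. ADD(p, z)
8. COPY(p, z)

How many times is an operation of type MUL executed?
1

Counting MUL operations:
Step 1: MUL(p, z) ← MUL
Total: 1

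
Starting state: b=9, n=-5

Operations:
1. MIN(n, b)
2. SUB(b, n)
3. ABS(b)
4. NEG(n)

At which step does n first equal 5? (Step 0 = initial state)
Step 4

Tracing n:
Initial: n = -5
After step 1: n = -5
After step 2: n = -5
After step 3: n = -5
After step 4: n = 5 ← first occurrence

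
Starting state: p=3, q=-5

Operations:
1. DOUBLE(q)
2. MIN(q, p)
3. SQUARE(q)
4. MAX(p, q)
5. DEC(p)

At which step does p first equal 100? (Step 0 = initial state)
Step 4

Tracing p:
Initial: p = 3
After step 1: p = 3
After step 2: p = 3
After step 3: p = 3
After step 4: p = 100 ← first occurrence
After step 5: p = 99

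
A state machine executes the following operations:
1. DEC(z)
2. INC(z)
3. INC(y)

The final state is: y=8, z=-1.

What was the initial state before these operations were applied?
y=7, z=-1

Working backwards:
Final state: y=8, z=-1
Before step 3 (INC(y)): y=7, z=-1
Before step 2 (INC(z)): y=7, z=-2
Before step 1 (DEC(z)): y=7, z=-1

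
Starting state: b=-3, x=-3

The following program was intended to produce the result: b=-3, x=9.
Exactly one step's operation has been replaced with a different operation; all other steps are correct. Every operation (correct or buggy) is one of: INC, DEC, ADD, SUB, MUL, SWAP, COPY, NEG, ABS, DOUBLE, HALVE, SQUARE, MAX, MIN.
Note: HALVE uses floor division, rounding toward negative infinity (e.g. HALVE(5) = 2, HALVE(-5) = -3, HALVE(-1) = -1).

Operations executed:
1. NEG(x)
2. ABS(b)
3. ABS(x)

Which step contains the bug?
Step 2

Trace with buggy code:
Initial: b=-3, x=-3
After step 1: b=-3, x=3
After step 2: b=3, x=3
After step 3: b=3, x=3
Actual final b=3, x=3 ≠ expected b=-3, x=9.
Step 2 is the only position where a single-operation replacement can produce the expected result.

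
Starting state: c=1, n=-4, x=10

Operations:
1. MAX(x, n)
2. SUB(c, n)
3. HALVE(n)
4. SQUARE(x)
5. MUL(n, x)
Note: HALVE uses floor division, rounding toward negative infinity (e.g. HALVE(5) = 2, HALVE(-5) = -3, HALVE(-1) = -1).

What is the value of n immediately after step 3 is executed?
n = -2

Tracing n through execution:
Initial: n = -4
After step 1 (MAX(x, n)): n = -4
After step 2 (SUB(c, n)): n = -4
After step 3 (HALVE(n)): n = -2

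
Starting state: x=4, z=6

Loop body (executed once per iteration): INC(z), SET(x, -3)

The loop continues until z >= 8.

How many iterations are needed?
2

Tracing iterations:
Initial: x=4, z=6
After iteration 1: x=-3, z=7
After iteration 2: x=-3, z=8
z >= 8 now holds, so the loop exits after 2 iterations.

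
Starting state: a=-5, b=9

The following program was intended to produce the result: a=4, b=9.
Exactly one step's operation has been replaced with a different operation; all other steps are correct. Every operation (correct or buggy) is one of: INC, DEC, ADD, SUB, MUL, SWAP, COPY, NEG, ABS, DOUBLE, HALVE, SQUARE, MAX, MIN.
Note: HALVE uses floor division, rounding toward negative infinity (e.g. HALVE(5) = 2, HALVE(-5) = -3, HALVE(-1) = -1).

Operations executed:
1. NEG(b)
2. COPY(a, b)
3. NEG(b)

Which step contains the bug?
Step 2

Trace with buggy code:
Initial: a=-5, b=9
After step 1: a=-5, b=-9
After step 2: a=-9, b=-9
After step 3: a=-9, b=9
Actual final a=-9, b=9 ≠ expected a=4, b=9.
Step 2 is the only position where a single-operation replacement can produce the expected result.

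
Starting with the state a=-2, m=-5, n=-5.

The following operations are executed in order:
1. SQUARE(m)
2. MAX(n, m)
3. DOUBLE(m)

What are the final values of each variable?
{a: -2, m: 50, n: 25}

Step-by-step execution:
Initial: a=-2, m=-5, n=-5
After step 1 (SQUARE(m)): a=-2, m=25, n=-5
After step 2 (MAX(n, m)): a=-2, m=25, n=25
After step 3 (DOUBLE(m)): a=-2, m=50, n=25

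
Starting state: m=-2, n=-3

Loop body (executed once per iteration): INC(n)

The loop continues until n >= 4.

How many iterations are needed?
7

Tracing iterations:
Initial: m=-2, n=-3
After iteration 1: m=-2, n=-2
After iteration 2: m=-2, n=-1
After iteration 3: m=-2, n=0
After iteration 4: m=-2, n=1
After iteration 5: m=-2, n=2
After iteration 6: m=-2, n=3
After iteration 7: m=-2, n=4
n >= 4 now holds, so the loop exits after 7 iterations.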